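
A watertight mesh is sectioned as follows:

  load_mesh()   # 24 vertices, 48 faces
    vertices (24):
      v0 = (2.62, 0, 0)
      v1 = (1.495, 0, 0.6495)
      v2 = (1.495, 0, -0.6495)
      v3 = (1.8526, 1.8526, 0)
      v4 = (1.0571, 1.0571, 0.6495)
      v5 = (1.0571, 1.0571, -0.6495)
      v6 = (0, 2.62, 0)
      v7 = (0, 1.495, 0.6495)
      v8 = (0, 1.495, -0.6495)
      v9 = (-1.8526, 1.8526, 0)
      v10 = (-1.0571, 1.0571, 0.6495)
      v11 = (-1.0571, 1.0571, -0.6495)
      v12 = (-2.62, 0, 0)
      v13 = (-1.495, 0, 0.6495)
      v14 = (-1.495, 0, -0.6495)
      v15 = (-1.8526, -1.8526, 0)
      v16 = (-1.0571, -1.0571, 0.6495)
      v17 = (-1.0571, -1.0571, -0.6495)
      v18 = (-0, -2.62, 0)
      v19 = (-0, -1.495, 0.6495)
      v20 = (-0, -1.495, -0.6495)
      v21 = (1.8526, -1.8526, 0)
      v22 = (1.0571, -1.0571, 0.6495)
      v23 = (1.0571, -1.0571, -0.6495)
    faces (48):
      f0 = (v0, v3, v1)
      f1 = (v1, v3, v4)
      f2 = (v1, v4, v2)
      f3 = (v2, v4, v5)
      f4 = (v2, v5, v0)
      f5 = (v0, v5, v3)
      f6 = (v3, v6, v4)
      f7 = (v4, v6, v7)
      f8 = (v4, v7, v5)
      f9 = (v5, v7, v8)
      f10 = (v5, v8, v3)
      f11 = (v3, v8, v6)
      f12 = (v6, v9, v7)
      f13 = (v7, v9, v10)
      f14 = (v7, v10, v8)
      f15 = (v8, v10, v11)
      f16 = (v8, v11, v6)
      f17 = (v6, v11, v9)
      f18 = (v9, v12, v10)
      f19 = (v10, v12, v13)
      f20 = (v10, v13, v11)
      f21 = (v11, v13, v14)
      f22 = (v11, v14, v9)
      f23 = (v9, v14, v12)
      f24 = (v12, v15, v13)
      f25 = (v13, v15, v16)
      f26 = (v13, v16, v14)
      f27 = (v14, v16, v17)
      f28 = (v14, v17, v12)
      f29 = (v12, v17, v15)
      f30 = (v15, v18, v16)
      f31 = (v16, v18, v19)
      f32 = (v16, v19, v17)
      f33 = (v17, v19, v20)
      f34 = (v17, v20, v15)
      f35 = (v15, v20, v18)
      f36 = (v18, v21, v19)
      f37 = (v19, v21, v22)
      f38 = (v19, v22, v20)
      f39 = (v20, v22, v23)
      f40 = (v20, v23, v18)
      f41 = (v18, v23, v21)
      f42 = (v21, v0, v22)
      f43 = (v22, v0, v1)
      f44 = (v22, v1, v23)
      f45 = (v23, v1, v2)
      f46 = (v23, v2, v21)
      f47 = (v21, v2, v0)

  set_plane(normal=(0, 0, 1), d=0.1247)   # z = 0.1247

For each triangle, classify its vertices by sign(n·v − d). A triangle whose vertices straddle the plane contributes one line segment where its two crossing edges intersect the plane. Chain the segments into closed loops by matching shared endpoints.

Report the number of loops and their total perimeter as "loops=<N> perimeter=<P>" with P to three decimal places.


loops=2 perimeter=23.873

Straddling triangles (32 of 48):
  (v0,v3,v1) [--+] → (1.78394, 1.49691, 0.1247)–(2.40401, 0, 0.1247)  len=1.6203
  (v1,v3,v4) [+-+] → (1.78394, 1.49691, 0.1247)–(1.69987, 1.69987, 0.1247)  len=0.2197
  (v1,v4,v2) [++-] → (1.23401, 0.630028, 0.1247)–(1.495, 0, 0.1247)  len=0.6819
  (v2,v4,v5) [-+-] → (1.23401, 0.630028, 0.1247)–(1.0571, 1.0571, 0.1247)  len=0.4623
  (v3,v6,v4) [--+] → (0.202957, 2.31993, 0.1247)–(1.69987, 1.69987, 0.1247)  len=1.6203
  (v4,v6,v7) [+-+] → (0.202957, 2.31993, 0.1247)–(0, 2.40401, 0.1247)  len=0.2197
  (v4,v7,v5) [++-] → (0.427072, 1.31809, 0.1247)–(1.0571, 1.0571, 0.1247)  len=0.6819
  (v5,v7,v8) [-+-] → (0.427072, 1.31809, 0.1247)–(0, 1.495, 0.1247)  len=0.4623
  (v6,v9,v7) [--+] → (-1.49691, 1.78394, 0.1247)–(0, 2.40401, 0.1247)  len=1.6203
  (v7,v9,v10) [+-+] → (-1.49691, 1.78394, 0.1247)–(-1.69987, 1.69987, 0.1247)  len=0.2197
  (v7,v10,v8) [++-] → (-0.630028, 1.23401, 0.1247)–(0, 1.495, 0.1247)  len=0.6819
  (v8,v10,v11) [-+-] → (-0.630028, 1.23401, 0.1247)–(-1.0571, 1.0571, 0.1247)  len=0.4623
  (v9,v12,v10) [--+] → (-2.31993, 0.202957, 0.1247)–(-1.69987, 1.69987, 0.1247)  len=1.6203
  (v10,v12,v13) [+-+] → (-2.31993, 0.202957, 0.1247)–(-2.40401, 0, 0.1247)  len=0.2197
  (v10,v13,v11) [++-] → (-1.31809, 0.427072, 0.1247)–(-1.0571, 1.0571, 0.1247)  len=0.6819
  (v11,v13,v14) [-+-] → (-1.31809, 0.427072, 0.1247)–(-1.495, 0, 0.1247)  len=0.4623
  (v12,v15,v13) [--+] → (-1.78394, -1.49691, 0.1247)–(-2.40401, 0, 0.1247)  len=1.6203
  (v13,v15,v16) [+-+] → (-1.78394, -1.49691, 0.1247)–(-1.69987, -1.69987, 0.1247)  len=0.2197
  (v13,v16,v14) [++-] → (-1.23401, -0.630028, 0.1247)–(-1.495, 0, 0.1247)  len=0.6819
  (v14,v16,v17) [-+-] → (-1.23401, -0.630028, 0.1247)–(-1.0571, -1.0571, 0.1247)  len=0.4623
  (v15,v18,v16) [--+] → (-0.202957, -2.31993, 0.1247)–(-1.69987, -1.69987, 0.1247)  len=1.6203
  (v16,v18,v19) [+-+] → (-0.202957, -2.31993, 0.1247)–(0, -2.40401, 0.1247)  len=0.2197
  (v16,v19,v17) [++-] → (-0.427072, -1.31809, 0.1247)–(-1.0571, -1.0571, 0.1247)  len=0.6819
  (v17,v19,v20) [-+-] → (-0.427072, -1.31809, 0.1247)–(0, -1.495, 0.1247)  len=0.4623
  (v18,v21,v19) [--+] → (1.49691, -1.78394, 0.1247)–(0, -2.40401, 0.1247)  len=1.6203
  (v19,v21,v22) [+-+] → (1.49691, -1.78394, 0.1247)–(1.69987, -1.69987, 0.1247)  len=0.2197
  (v19,v22,v20) [++-] → (0.630028, -1.23401, 0.1247)–(0, -1.495, 0.1247)  len=0.6819
  (v20,v22,v23) [-+-] → (0.630028, -1.23401, 0.1247)–(1.0571, -1.0571, 0.1247)  len=0.4623
  (v21,v0,v22) [--+] → (2.31993, -0.202957, 0.1247)–(1.69987, -1.69987, 0.1247)  len=1.6203
  (v22,v0,v1) [+-+] → (2.31993, -0.202957, 0.1247)–(2.40401, 0, 0.1247)  len=0.2197
  (v22,v1,v23) [++-] → (1.31809, -0.427072, 0.1247)–(1.0571, -1.0571, 0.1247)  len=0.6819
  (v23,v1,v2) [-+-] → (1.31809, -0.427072, 0.1247)–(1.495, 0, 0.1247)  len=0.4623

Chained into 2 loop(s):
  loop 1: 16 segments, perimeter = 14.7195
  loop 2: 16 segments, perimeter = 9.1537
Total perimeter = 23.873


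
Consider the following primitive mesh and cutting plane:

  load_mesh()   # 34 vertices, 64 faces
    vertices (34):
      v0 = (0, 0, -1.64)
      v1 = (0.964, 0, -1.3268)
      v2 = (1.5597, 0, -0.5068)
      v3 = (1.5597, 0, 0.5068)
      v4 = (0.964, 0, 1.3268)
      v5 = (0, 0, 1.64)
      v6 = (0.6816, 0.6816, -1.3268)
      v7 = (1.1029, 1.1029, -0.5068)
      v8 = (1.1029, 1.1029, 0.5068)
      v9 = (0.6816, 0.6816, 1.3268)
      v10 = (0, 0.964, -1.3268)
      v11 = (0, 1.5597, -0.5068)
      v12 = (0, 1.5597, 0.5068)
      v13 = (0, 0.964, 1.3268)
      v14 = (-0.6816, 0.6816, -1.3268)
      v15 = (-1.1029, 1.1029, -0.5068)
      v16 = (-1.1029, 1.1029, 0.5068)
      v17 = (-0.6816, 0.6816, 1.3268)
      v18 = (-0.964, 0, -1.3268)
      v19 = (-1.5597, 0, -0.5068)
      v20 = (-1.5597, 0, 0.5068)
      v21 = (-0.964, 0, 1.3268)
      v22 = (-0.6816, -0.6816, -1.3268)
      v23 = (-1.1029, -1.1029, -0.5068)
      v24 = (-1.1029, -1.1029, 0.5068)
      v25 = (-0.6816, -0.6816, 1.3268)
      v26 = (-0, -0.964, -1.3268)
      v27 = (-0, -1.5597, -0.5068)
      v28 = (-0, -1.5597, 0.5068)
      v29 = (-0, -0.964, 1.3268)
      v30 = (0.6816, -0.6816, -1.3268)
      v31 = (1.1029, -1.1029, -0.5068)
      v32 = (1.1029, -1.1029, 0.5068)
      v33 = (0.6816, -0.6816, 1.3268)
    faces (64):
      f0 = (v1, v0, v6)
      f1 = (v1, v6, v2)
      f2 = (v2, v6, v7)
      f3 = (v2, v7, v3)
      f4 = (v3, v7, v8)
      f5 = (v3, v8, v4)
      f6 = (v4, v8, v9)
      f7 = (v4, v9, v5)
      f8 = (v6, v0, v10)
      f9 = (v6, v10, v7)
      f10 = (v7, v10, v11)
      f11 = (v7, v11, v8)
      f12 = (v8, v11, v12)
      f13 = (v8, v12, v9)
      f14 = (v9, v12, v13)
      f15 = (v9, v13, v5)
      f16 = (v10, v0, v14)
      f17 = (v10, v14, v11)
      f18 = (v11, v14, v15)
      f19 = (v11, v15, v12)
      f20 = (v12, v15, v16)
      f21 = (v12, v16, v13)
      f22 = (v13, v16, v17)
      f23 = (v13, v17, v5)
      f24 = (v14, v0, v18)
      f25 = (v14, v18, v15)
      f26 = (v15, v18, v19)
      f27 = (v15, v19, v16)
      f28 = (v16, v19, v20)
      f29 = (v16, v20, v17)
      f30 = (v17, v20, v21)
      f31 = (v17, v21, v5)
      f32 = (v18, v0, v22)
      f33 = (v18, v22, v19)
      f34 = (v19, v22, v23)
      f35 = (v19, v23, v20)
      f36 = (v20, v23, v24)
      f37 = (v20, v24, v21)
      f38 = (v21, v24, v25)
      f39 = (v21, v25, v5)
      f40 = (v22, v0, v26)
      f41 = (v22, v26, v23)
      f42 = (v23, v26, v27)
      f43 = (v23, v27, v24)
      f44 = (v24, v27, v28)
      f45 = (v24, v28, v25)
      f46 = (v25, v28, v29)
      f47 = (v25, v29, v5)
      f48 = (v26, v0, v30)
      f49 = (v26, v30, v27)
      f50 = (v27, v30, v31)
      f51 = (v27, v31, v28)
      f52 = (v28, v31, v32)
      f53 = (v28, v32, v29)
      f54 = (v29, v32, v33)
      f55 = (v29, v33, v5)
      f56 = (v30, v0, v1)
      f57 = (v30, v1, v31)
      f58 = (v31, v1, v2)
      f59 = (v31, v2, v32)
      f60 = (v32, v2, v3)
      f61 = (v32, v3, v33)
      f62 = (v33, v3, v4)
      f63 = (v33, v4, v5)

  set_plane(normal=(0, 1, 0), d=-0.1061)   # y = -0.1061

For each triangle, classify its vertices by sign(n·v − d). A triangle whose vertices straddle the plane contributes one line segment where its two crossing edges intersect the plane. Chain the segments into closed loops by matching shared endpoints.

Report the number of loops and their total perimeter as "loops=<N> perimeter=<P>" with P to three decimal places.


Straddling triangles (20 of 64):
  (v18,v0,v22) [++-] → (-0.1061, -0.1061, -1.59125)–(-0.920041, -0.1061, -1.3268)  len=0.8558
  (v18,v22,v19) [+-+] → (-0.920041, -0.1061, -1.3268)–(-1.42301, -0.1061, -0.634444)  len=0.8558
  (v19,v22,v23) [+--] → (-1.42301, -0.1061, -0.634444)–(-1.51576, -0.1061, -0.5068)  len=0.1578
  (v19,v23,v20) [+-+] → (-1.51576, -0.1061, -0.5068)–(-1.51576, -0.1061, 0.409291)  len=0.9161
  (v20,v23,v24) [+--] → (-1.51576, -0.1061, 0.409291)–(-1.51576, -0.1061, 0.5068)  len=0.0975
  (v20,v24,v21) [+-+] → (-1.51576, -0.1061, 0.5068)–(-0.977362, -0.1061, 1.24792)  len=0.9160
  (v21,v24,v25) [+--] → (-0.977362, -0.1061, 1.24792)–(-0.920041, -0.1061, 1.3268)  len=0.0975
  (v21,v25,v5) [+-+] → (-0.920041, -0.1061, 1.3268)–(-0.1061, -0.1061, 1.59125)  len=0.8558
  (v22,v0,v26) [-+-] → (-0.1061, -0.1061, -1.59125)–(0, -0.1061, -1.60553)  len=0.1071
  (v25,v29,v5) [--+] → (0, -0.1061, 1.60553)–(-0.1061, -0.1061, 1.59125)  len=0.1071
  (v26,v0,v30) [-+-] → (0, -0.1061, -1.60553)–(0.1061, -0.1061, -1.59125)  len=0.1071
  (v29,v33,v5) [--+] → (0.1061, -0.1061, 1.59125)–(0, -0.1061, 1.60553)  len=0.1071
  (v30,v0,v1) [-++] → (0.1061, -0.1061, -1.59125)–(0.920041, -0.1061, -1.3268)  len=0.8558
  (v30,v1,v31) [-+-] → (0.920041, -0.1061, -1.3268)–(0.977362, -0.1061, -1.24792)  len=0.0975
  (v31,v1,v2) [-++] → (0.977362, -0.1061, -1.24792)–(1.51576, -0.1061, -0.5068)  len=0.9160
  (v31,v2,v32) [-+-] → (1.51576, -0.1061, -0.5068)–(1.51576, -0.1061, -0.409291)  len=0.0975
  (v32,v2,v3) [-++] → (1.51576, -0.1061, -0.409291)–(1.51576, -0.1061, 0.5068)  len=0.9161
  (v32,v3,v33) [-+-] → (1.51576, -0.1061, 0.5068)–(1.42301, -0.1061, 0.634444)  len=0.1578
  (v33,v3,v4) [-++] → (1.42301, -0.1061, 0.634444)–(0.920041, -0.1061, 1.3268)  len=0.8558
  (v33,v4,v5) [-++] → (0.920041, -0.1061, 1.3268)–(0.1061, -0.1061, 1.59125)  len=0.8558

Chained into 1 loop(s):
  loop 1: 20 segments, perimeter = 9.9329
Total perimeter = 9.933

loops=1 perimeter=9.933


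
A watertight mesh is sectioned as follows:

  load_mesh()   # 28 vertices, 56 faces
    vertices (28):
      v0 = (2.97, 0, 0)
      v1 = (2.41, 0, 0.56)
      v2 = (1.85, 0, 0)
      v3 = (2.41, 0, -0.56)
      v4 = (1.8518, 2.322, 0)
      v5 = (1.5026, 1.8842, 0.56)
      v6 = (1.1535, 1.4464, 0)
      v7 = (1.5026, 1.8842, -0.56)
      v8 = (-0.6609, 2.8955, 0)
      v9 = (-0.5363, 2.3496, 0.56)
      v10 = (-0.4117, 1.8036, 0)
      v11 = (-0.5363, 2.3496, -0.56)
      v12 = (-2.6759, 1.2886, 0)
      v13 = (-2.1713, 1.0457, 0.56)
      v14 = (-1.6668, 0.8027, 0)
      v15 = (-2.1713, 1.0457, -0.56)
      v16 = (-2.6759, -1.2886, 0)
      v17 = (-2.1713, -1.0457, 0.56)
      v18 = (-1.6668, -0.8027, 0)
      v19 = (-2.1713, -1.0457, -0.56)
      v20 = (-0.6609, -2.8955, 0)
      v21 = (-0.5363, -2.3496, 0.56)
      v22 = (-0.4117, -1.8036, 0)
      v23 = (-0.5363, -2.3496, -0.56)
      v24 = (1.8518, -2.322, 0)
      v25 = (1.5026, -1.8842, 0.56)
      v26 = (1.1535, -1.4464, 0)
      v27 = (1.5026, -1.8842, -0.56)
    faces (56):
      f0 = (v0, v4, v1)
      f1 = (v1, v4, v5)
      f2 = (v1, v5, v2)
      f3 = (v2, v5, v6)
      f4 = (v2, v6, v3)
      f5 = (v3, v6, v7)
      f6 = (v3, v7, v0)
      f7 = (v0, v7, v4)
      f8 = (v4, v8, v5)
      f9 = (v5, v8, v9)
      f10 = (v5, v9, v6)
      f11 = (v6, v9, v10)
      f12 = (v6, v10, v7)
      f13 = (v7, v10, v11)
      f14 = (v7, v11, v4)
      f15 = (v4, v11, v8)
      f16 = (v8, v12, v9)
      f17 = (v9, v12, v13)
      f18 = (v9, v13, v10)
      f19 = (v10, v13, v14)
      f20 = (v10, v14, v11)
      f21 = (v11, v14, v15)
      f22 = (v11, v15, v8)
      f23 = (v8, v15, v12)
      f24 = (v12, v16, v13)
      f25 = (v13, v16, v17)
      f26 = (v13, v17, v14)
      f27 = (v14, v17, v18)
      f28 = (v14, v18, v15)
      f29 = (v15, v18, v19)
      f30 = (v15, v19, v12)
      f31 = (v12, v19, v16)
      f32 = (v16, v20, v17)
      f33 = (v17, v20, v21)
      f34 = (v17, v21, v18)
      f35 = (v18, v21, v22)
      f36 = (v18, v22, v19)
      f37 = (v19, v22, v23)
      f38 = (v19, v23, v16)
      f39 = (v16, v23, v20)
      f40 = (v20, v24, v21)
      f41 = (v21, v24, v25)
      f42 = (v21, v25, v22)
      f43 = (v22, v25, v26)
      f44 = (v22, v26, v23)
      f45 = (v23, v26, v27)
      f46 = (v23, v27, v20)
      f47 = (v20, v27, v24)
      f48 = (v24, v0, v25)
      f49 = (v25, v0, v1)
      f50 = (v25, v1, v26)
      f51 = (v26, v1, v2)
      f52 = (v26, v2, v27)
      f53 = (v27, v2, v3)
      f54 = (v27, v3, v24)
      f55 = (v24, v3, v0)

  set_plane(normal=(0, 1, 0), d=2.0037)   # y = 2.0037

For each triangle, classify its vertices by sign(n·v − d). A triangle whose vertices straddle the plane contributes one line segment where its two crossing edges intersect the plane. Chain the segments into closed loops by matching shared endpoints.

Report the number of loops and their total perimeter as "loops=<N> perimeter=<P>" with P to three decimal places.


loops=1 perimeter=8.601

Straddling triangles (16 of 56):
  (v0,v4,v1) [-+-] → (2.00508, 2.0037, 0)–(1.92832, 2.0037, 0.0767649)  len=0.1086
  (v1,v4,v5) [-+-] → (1.92832, 2.0037, 0.0767649)–(1.59792, 2.0037, 0.407145)  len=0.4672
  (v0,v7,v4) [--+] → (1.59792, 2.0037, -0.407145)–(2.00508, 2.0037, 0)  len=0.5758
  (v4,v8,v5) [++-] → (1.24695, 2.0037, 0.493828)–(1.59792, 2.0037, 0.407145)  len=0.3615
  (v5,v8,v9) [-++] → (1.24695, 2.0037, 0.493828)–(0.979075, 2.0037, 0.56)  len=0.2759
  (v5,v9,v6) [-+-] → (0.979075, 2.0037, 0.56)–(0.110846, 2.0037, 0.345536)  len=0.8943
  (v6,v9,v10) [-+-] → (0.110846, 2.0037, 0.345536)–(-0.457364, 2.0037, 0.205231)  len=0.5853
  (v7,v10,v11) [--+] → (-0.457364, 2.0037, -0.205231)–(0.979075, 2.0037, -0.56)  len=1.4796
  (v7,v11,v4) [-++] → (0.979075, 2.0037, -0.56)–(1.59792, 2.0037, -0.407145)  len=0.6374
  (v8,v12,v9) [+-+] → (-1.77919, 2.0037, 0)–(-1.23384, 2.0037, 0.377433)  len=0.6632
  (v9,v12,v13) [+--] → (-1.23384, 2.0037, 0.377433)–(-0.970035, 2.0037, 0.56)  len=0.3208
  (v9,v13,v10) [+--] → (-0.970035, 2.0037, 0.56)–(-0.457364, 2.0037, 0.205231)  len=0.6235
  (v10,v14,v11) [--+] → (-0.789089, 2.0037, -0.434779)–(-0.457364, 2.0037, -0.205231)  len=0.4034
  (v11,v14,v15) [+--] → (-0.789089, 2.0037, -0.434779)–(-0.970035, 2.0037, -0.56)  len=0.2200
  (v11,v15,v8) [+-+] → (-0.970035, 2.0037, -0.56)–(-1.38907, 2.0037, -0.269979)  len=0.5096
  (v8,v15,v12) [+--] → (-1.38907, 2.0037, -0.269979)–(-1.77919, 2.0037, 0)  len=0.4744

Chained into 1 loop(s):
  loop 1: 16 segments, perimeter = 8.6007
Total perimeter = 8.601


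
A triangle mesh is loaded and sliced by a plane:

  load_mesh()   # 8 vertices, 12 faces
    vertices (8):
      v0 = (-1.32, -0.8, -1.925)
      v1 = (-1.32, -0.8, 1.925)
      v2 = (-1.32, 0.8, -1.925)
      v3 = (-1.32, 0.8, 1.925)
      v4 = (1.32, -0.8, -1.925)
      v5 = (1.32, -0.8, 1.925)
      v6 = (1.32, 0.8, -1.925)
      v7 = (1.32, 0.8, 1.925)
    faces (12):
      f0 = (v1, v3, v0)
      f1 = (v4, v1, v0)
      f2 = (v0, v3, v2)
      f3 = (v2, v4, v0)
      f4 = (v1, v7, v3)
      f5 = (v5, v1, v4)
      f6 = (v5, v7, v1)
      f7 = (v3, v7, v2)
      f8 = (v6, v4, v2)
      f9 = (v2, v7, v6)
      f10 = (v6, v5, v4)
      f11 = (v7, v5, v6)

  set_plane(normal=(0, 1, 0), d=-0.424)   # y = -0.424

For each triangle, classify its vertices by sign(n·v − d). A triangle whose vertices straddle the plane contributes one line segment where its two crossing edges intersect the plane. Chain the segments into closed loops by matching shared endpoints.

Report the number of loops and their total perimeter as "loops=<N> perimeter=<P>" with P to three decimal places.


loops=1 perimeter=12.980

Straddling triangles (8 of 12):
  (v1,v3,v0) [-+-] → (-1.32, -0.424, 1.925)–(-1.32, -0.424, -1.02025)  len=2.9452
  (v0,v3,v2) [-++] → (-1.32, -0.424, -1.02025)–(-1.32, -0.424, -1.925)  len=0.9048
  (v2,v4,v0) [+--] → (0.6996, -0.424, -1.925)–(-1.32, -0.424, -1.925)  len=2.0196
  (v1,v7,v3) [-++] → (-0.6996, -0.424, 1.925)–(-1.32, -0.424, 1.925)  len=0.6204
  (v5,v7,v1) [-+-] → (1.32, -0.424, 1.925)–(-0.6996, -0.424, 1.925)  len=2.0196
  (v6,v4,v2) [+-+] → (1.32, -0.424, -1.925)–(0.6996, -0.424, -1.925)  len=0.6204
  (v6,v5,v4) [+--] → (1.32, -0.424, 1.02025)–(1.32, -0.424, -1.925)  len=2.9452
  (v7,v5,v6) [+-+] → (1.32, -0.424, 1.925)–(1.32, -0.424, 1.02025)  len=0.9048

Chained into 1 loop(s):
  loop 1: 8 segments, perimeter = 12.9800
Total perimeter = 12.980


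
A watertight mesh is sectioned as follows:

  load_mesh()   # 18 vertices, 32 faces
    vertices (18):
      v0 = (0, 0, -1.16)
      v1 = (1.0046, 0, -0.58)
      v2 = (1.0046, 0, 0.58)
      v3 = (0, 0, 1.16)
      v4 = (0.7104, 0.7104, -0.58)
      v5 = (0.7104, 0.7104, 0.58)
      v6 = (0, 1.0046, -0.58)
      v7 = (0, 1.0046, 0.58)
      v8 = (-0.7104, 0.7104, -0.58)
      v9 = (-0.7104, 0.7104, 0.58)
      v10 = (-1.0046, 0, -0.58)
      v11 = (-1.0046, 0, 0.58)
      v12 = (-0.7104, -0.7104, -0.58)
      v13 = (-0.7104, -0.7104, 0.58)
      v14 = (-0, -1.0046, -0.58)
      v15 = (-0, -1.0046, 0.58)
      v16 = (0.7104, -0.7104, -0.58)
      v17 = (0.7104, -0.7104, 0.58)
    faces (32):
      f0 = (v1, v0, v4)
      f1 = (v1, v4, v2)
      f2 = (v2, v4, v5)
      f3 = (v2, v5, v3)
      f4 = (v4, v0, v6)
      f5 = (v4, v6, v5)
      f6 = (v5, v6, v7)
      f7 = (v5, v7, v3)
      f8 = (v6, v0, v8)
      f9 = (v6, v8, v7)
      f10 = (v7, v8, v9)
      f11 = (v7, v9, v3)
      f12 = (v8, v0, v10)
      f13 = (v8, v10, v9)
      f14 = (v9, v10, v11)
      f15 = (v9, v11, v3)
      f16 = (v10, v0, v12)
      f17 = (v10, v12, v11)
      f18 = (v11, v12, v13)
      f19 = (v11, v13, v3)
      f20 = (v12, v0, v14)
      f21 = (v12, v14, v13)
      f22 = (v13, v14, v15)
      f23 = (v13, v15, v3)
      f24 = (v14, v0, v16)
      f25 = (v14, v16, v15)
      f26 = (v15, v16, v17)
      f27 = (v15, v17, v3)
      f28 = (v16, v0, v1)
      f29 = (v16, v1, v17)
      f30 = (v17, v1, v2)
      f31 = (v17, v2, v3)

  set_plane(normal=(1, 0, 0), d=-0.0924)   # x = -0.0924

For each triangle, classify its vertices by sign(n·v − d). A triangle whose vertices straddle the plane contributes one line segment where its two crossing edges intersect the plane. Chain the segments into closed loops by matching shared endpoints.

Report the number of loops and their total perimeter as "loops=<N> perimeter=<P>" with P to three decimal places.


Straddling triangles (12 of 32):
  (v6,v0,v8) [++-] → (-0.0924, 0.0924, -1.08456)–(-0.0924, 0.966334, -0.58)  len=1.0091
  (v6,v8,v7) [+-+] → (-0.0924, 0.966334, -0.58)–(-0.0924, 0.966334, 0.429122)  len=1.0091
  (v7,v8,v9) [+--] → (-0.0924, 0.966334, 0.429122)–(-0.0924, 0.966334, 0.58)  len=0.1509
  (v7,v9,v3) [+-+] → (-0.0924, 0.966334, 0.58)–(-0.0924, 0.0924, 1.08456)  len=1.0091
  (v8,v0,v10) [-+-] → (-0.0924, 0.0924, -1.08456)–(-0.0924, 0, -1.10665)  len=0.0950
  (v9,v11,v3) [--+] → (-0.0924, 0, 1.10665)–(-0.0924, 0.0924, 1.08456)  len=0.0950
  (v10,v0,v12) [-+-] → (-0.0924, 0, -1.10665)–(-0.0924, -0.0924, -1.08456)  len=0.0950
  (v11,v13,v3) [--+] → (-0.0924, -0.0924, 1.08456)–(-0.0924, 0, 1.10665)  len=0.0950
  (v12,v0,v14) [-++] → (-0.0924, -0.0924, -1.08456)–(-0.0924, -0.966334, -0.58)  len=1.0091
  (v12,v14,v13) [-+-] → (-0.0924, -0.966334, -0.58)–(-0.0924, -0.966334, -0.429122)  len=0.1509
  (v13,v14,v15) [-++] → (-0.0924, -0.966334, -0.429122)–(-0.0924, -0.966334, 0.58)  len=1.0091
  (v13,v15,v3) [-++] → (-0.0924, -0.966334, 0.58)–(-0.0924, -0.0924, 1.08456)  len=1.0091

Chained into 1 loop(s):
  loop 1: 12 segments, perimeter = 6.7365
Total perimeter = 6.737

loops=1 perimeter=6.737


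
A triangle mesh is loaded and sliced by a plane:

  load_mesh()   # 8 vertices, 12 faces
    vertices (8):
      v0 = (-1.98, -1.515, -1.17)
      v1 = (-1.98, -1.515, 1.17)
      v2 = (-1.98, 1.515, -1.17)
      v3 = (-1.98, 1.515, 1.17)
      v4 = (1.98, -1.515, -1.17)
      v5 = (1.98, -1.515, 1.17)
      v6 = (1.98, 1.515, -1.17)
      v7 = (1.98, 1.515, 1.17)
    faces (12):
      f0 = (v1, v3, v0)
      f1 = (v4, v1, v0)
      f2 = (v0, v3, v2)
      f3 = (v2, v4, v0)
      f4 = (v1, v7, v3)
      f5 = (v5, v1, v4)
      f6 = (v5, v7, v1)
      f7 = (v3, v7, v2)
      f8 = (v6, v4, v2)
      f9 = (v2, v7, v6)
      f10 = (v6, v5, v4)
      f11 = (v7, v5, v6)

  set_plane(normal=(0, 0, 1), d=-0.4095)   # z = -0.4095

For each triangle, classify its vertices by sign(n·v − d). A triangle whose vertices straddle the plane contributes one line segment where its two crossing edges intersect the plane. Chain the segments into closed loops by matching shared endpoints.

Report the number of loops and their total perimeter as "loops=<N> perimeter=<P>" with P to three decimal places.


Straddling triangles (8 of 12):
  (v1,v3,v0) [++-] → (-1.98, -0.53025, -0.4095)–(-1.98, -1.515, -0.4095)  len=0.9848
  (v4,v1,v0) [-+-] → (0.693, -1.515, -0.4095)–(-1.98, -1.515, -0.4095)  len=2.6730
  (v0,v3,v2) [-+-] → (-1.98, -0.53025, -0.4095)–(-1.98, 1.515, -0.4095)  len=2.0452
  (v5,v1,v4) [++-] → (0.693, -1.515, -0.4095)–(1.98, -1.515, -0.4095)  len=1.2870
  (v3,v7,v2) [++-] → (-0.693, 1.515, -0.4095)–(-1.98, 1.515, -0.4095)  len=1.2870
  (v2,v7,v6) [-+-] → (-0.693, 1.515, -0.4095)–(1.98, 1.515, -0.4095)  len=2.6730
  (v6,v5,v4) [-+-] → (1.98, 0.53025, -0.4095)–(1.98, -1.515, -0.4095)  len=2.0452
  (v7,v5,v6) [++-] → (1.98, 0.53025, -0.4095)–(1.98, 1.515, -0.4095)  len=0.9848

Chained into 1 loop(s):
  loop 1: 8 segments, perimeter = 13.9800
Total perimeter = 13.980

loops=1 perimeter=13.980


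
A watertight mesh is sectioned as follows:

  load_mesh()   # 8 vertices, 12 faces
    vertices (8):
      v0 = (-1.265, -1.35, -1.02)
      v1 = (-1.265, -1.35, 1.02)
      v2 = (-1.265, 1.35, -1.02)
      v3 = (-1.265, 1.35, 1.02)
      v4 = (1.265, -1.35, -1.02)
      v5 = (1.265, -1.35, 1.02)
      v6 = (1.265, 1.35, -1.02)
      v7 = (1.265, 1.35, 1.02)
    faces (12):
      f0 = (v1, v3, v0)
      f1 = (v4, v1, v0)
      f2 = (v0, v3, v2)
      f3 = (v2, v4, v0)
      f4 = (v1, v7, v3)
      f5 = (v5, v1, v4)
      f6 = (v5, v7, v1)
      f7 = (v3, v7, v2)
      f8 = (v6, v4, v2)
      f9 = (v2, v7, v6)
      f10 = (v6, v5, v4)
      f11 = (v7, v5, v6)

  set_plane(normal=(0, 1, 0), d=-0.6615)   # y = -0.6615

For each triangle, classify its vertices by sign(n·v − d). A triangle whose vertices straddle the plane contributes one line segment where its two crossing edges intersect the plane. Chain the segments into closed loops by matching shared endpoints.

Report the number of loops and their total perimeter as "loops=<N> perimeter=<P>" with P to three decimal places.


Straddling triangles (8 of 12):
  (v1,v3,v0) [-+-] → (-1.265, -0.6615, 1.02)–(-1.265, -0.6615, -0.4998)  len=1.5198
  (v0,v3,v2) [-++] → (-1.265, -0.6615, -0.4998)–(-1.265, -0.6615, -1.02)  len=0.5202
  (v2,v4,v0) [+--] → (0.61985, -0.6615, -1.02)–(-1.265, -0.6615, -1.02)  len=1.8848
  (v1,v7,v3) [-++] → (-0.61985, -0.6615, 1.02)–(-1.265, -0.6615, 1.02)  len=0.6452
  (v5,v7,v1) [-+-] → (1.265, -0.6615, 1.02)–(-0.61985, -0.6615, 1.02)  len=1.8848
  (v6,v4,v2) [+-+] → (1.265, -0.6615, -1.02)–(0.61985, -0.6615, -1.02)  len=0.6452
  (v6,v5,v4) [+--] → (1.265, -0.6615, 0.4998)–(1.265, -0.6615, -1.02)  len=1.5198
  (v7,v5,v6) [+-+] → (1.265, -0.6615, 1.02)–(1.265, -0.6615, 0.4998)  len=0.5202

Chained into 1 loop(s):
  loop 1: 8 segments, perimeter = 9.1400
Total perimeter = 9.140

loops=1 perimeter=9.140


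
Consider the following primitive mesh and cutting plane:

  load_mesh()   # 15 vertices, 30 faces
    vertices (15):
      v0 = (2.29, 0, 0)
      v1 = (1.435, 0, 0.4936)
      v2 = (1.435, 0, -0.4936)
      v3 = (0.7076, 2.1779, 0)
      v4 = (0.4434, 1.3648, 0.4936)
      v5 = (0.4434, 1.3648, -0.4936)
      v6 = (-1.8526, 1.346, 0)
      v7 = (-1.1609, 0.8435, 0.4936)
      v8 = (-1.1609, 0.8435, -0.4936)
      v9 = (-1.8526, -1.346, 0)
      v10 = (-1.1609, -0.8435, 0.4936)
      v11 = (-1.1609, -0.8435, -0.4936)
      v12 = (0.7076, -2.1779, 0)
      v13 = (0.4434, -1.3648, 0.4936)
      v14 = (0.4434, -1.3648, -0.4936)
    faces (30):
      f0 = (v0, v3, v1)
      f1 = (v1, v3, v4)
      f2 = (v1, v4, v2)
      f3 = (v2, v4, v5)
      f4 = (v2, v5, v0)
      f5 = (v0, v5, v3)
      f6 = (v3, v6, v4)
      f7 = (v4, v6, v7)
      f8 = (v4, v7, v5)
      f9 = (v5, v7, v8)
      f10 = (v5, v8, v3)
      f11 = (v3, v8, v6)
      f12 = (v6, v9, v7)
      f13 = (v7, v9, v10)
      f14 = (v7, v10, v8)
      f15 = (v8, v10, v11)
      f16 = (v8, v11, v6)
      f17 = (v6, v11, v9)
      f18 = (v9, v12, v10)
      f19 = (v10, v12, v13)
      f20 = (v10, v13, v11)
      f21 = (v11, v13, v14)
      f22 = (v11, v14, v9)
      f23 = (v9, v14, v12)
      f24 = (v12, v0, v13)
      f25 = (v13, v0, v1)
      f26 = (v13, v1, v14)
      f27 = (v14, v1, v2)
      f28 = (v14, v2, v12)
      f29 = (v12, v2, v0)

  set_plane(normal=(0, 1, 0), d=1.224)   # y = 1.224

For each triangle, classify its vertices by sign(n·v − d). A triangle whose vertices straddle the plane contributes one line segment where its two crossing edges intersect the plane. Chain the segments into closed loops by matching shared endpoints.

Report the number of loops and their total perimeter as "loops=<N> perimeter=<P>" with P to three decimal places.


loops=2 perimeter=7.832

Straddling triangles (14 of 30):
  (v0,v3,v1) [-+-] → (1.40068, 1.224, 0)–(1.02619, 1.224, 0.216192)  len=0.4324
  (v1,v3,v4) [-++] → (1.02619, 1.224, 0.216192)–(0.545699, 1.224, 0.4936)  len=0.5548
  (v1,v4,v2) [-+-] → (0.545699, 1.224, 0.4936)–(0.545699, 1.224, 0.391755)  len=0.1018
  (v2,v4,v5) [-++] → (0.545699, 1.224, 0.391755)–(0.545699, 1.224, -0.4936)  len=0.8854
  (v2,v5,v0) [-+-] → (0.545699, 1.224, -0.4936)–(0.633905, 1.224, -0.442678)  len=0.1019
  (v0,v5,v3) [-++] → (0.633905, 1.224, -0.442678)–(1.40068, 1.224, 0)  len=0.8854
  (v4,v6,v7) [++-] → (-1.68466, 1.224, 0.119839)–(0.0100882, 1.224, 0.4936)  len=1.7355
  (v4,v7,v5) [+-+] → (0.0100882, 1.224, 0.4936)–(0.0100882, 1.224, -0.226963)  len=0.7206
  (v5,v7,v8) [+--] → (0.0100882, 1.224, -0.226963)–(0.0100882, 1.224, -0.4936)  len=0.2666
  (v5,v8,v3) [+-+] → (0.0100882, 1.224, -0.4936)–(-0.628103, 1.224, -0.352851)  len=0.6535
  (v3,v8,v6) [+-+] → (-0.628103, 1.224, -0.352851)–(-1.68466, 1.224, -0.119839)  len=1.0820
  (v6,v9,v7) [+--] → (-1.8526, 1.224, 0)–(-1.68466, 1.224, 0.119839)  len=0.2063
  (v8,v11,v6) [--+] → (-1.81406, 1.224, -0.0275036)–(-1.68466, 1.224, -0.119839)  len=0.1590
  (v6,v11,v9) [+--] → (-1.81406, 1.224, -0.0275036)–(-1.8526, 1.224, 0)  len=0.0473

Chained into 2 loop(s):
  loop 1: 6 segments, perimeter = 2.9617
  loop 2: 8 segments, perimeter = 4.8708
Total perimeter = 7.832


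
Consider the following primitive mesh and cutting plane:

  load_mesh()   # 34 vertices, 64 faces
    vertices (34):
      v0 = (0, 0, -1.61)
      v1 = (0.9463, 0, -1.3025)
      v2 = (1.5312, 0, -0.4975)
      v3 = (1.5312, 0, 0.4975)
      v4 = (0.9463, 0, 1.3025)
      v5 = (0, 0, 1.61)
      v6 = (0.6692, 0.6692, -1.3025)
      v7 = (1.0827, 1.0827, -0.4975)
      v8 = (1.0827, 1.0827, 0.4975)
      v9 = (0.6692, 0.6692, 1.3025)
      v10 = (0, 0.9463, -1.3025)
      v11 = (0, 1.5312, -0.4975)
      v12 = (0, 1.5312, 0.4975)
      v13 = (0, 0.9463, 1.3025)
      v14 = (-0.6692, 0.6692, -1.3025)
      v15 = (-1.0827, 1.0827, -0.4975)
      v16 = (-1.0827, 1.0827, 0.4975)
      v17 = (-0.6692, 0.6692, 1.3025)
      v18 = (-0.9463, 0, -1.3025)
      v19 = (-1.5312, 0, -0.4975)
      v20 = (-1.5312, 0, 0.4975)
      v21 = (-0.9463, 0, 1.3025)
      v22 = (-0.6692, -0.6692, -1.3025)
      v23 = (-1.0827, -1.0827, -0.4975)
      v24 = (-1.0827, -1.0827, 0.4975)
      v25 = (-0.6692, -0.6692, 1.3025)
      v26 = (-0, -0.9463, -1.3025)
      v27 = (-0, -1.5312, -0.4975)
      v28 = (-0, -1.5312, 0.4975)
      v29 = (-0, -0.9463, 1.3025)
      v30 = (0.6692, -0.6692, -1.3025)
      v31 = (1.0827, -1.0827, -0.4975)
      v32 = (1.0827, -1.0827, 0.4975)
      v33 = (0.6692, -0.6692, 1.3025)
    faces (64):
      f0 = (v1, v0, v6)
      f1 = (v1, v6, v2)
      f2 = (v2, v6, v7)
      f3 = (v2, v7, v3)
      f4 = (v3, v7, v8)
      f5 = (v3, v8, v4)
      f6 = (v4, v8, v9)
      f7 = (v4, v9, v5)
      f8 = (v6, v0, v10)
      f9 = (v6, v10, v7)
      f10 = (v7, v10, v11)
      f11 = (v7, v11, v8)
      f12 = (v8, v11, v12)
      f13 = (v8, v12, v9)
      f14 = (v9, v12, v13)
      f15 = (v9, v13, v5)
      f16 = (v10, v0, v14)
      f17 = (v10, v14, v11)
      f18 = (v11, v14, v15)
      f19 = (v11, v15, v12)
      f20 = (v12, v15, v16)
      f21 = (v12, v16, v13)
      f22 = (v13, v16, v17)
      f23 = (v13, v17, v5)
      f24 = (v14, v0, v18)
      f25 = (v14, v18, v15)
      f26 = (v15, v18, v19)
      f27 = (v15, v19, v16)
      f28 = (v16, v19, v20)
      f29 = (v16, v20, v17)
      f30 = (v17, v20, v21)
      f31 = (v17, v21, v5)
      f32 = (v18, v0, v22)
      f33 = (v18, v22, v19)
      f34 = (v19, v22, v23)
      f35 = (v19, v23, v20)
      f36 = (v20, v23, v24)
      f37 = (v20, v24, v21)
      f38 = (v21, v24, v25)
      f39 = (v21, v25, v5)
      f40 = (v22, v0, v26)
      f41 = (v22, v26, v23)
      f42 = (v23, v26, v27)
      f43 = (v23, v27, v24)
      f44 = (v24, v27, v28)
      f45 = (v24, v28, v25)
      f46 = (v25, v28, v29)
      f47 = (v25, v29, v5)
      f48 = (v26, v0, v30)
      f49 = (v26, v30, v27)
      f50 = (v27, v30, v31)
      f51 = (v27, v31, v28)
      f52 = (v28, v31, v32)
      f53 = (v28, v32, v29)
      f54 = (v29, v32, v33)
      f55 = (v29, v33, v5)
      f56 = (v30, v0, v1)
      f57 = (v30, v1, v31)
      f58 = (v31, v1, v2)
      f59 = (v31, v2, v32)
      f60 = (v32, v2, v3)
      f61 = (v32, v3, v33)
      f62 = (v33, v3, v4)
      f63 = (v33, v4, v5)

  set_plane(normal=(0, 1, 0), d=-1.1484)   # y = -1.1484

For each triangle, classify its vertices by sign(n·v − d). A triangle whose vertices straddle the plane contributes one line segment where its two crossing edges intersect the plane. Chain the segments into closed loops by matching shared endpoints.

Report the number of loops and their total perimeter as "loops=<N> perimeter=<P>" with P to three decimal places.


Straddling triangles (10 of 64):
  (v23,v26,v27) [++-] → (0, -1.1484, -1.02435)–(-0.924097, -1.1484, -0.4975)  len=1.0637
  (v23,v27,v24) [+-+] → (-0.924097, -1.1484, -0.4975)–(-0.924097, -1.1484, 0.351744)  len=0.8492
  (v24,v27,v28) [+--] → (-0.924097, -1.1484, 0.351744)–(-0.924097, -1.1484, 0.4975)  len=0.1458
  (v24,v28,v25) [+-+] → (-0.924097, -1.1484, 0.4975)–(-0.297181, -1.1484, 0.854987)  len=0.7217
  (v25,v28,v29) [+-+] → (-0.297181, -1.1484, 0.854987)–(0, -1.1484, 1.02435)  len=0.3421
  (v26,v30,v27) [++-] → (0.297181, -1.1484, -0.854987)–(0, -1.1484, -1.02435)  len=0.3421
  (v27,v30,v31) [-++] → (0.297181, -1.1484, -0.854987)–(0.924097, -1.1484, -0.4975)  len=0.7217
  (v27,v31,v28) [-+-] → (0.924097, -1.1484, -0.4975)–(0.924097, -1.1484, -0.351744)  len=0.1458
  (v28,v31,v32) [-++] → (0.924097, -1.1484, -0.351744)–(0.924097, -1.1484, 0.4975)  len=0.8492
  (v28,v32,v29) [-++] → (0.924097, -1.1484, 0.4975)–(0, -1.1484, 1.02435)  len=1.0637

Chained into 1 loop(s):
  loop 1: 10 segments, perimeter = 6.2449
Total perimeter = 6.245

loops=1 perimeter=6.245


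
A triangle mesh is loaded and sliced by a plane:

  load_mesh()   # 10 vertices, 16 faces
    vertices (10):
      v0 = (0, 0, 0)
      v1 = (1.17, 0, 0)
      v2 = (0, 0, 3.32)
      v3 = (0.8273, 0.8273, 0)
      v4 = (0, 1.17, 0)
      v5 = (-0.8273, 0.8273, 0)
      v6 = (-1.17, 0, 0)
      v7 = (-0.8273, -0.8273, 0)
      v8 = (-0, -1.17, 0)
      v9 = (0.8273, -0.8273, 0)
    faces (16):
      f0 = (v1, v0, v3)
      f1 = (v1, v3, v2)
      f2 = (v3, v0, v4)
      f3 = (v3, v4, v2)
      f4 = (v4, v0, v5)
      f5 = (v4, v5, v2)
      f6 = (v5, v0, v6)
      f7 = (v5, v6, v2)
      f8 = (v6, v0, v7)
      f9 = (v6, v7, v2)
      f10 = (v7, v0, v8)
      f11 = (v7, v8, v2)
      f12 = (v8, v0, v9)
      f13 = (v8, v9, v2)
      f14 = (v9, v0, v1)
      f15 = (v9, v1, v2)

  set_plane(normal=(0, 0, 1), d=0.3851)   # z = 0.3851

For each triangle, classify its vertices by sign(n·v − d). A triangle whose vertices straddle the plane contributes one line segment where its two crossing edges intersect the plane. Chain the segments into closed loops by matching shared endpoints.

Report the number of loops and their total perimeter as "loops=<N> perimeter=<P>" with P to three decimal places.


Straddling triangles (8 of 16):
  (v1,v3,v2) [--+] → (0.731338, 0.731338, 0.3851)–(1.03429, 0, 0.3851)  len=0.7916
  (v3,v4,v2) [--+] → (0, 1.03429, 0.3851)–(0.731338, 0.731338, 0.3851)  len=0.7916
  (v4,v5,v2) [--+] → (-0.731338, 0.731338, 0.3851)–(0, 1.03429, 0.3851)  len=0.7916
  (v5,v6,v2) [--+] → (-1.03429, 0, 0.3851)–(-0.731338, 0.731338, 0.3851)  len=0.7916
  (v6,v7,v2) [--+] → (-0.731338, -0.731338, 0.3851)–(-1.03429, 0, 0.3851)  len=0.7916
  (v7,v8,v2) [--+] → (0, -1.03429, 0.3851)–(-0.731338, -0.731338, 0.3851)  len=0.7916
  (v8,v9,v2) [--+] → (0.731338, -0.731338, 0.3851)–(0, -1.03429, 0.3851)  len=0.7916
  (v9,v1,v2) [--+] → (1.03429, 0, 0.3851)–(0.731338, -0.731338, 0.3851)  len=0.7916

Chained into 1 loop(s):
  loop 1: 8 segments, perimeter = 6.3328
Total perimeter = 6.333

loops=1 perimeter=6.333


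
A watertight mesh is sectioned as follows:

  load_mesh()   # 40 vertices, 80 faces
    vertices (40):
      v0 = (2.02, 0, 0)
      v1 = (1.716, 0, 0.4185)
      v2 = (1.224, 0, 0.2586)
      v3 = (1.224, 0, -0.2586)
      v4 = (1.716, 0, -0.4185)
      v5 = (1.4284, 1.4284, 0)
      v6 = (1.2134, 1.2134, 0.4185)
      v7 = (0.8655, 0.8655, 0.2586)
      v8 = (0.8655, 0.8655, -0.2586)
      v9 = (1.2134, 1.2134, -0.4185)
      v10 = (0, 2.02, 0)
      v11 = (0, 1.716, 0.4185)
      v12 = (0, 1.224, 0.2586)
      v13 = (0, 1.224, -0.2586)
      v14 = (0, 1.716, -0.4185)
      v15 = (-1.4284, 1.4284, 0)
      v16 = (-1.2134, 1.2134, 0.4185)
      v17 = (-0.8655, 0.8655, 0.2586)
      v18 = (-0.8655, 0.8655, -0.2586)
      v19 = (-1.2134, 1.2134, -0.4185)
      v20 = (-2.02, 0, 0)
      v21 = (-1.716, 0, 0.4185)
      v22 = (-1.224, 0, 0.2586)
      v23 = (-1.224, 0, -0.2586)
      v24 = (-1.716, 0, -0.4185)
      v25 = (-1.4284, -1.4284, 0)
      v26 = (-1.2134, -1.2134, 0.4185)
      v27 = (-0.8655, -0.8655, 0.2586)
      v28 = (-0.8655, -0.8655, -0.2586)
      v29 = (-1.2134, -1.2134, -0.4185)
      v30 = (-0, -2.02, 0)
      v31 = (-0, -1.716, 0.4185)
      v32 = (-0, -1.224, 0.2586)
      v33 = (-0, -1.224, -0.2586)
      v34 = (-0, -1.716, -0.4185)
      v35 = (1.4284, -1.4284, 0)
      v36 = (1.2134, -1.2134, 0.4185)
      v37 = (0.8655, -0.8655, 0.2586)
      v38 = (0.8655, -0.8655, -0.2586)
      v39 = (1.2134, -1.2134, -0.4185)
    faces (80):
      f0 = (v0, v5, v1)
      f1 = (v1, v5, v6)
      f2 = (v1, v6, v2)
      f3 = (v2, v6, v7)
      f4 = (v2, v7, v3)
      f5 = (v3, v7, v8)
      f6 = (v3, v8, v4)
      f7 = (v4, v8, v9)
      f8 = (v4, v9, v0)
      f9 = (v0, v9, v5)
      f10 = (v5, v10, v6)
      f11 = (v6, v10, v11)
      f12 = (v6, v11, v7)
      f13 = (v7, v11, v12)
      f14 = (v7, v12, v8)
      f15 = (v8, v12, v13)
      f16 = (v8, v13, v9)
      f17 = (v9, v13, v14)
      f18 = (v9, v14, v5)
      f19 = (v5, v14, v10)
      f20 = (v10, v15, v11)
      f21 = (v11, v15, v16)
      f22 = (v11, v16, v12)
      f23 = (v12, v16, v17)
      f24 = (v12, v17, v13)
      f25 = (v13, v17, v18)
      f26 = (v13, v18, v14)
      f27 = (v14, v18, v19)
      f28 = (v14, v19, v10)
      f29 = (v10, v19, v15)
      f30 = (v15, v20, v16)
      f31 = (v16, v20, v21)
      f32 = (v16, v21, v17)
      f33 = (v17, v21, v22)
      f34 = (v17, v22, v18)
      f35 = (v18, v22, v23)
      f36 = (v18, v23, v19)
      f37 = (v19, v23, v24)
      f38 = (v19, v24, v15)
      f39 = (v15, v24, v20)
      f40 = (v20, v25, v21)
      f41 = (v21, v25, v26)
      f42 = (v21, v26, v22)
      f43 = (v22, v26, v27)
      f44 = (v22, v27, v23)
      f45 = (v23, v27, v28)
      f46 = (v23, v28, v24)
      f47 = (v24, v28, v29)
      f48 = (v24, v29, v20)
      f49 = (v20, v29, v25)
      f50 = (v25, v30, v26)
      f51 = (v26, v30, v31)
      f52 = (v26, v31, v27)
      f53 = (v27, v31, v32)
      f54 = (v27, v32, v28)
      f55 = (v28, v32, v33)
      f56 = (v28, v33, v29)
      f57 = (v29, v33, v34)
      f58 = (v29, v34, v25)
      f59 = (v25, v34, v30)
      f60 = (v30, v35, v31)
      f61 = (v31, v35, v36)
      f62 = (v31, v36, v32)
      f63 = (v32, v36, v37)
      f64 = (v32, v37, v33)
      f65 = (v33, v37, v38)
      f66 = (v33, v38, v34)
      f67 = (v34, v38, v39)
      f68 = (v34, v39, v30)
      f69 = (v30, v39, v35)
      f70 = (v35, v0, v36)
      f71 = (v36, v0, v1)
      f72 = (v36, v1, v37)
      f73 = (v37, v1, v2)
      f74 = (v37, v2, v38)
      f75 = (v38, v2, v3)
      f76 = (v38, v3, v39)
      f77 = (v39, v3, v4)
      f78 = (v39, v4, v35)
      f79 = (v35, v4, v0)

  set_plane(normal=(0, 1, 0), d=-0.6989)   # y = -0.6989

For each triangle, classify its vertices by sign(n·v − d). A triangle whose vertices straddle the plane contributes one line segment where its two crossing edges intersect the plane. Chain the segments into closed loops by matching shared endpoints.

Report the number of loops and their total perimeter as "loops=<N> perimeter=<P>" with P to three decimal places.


loops=2 perimeter=5.173

Straddling triangles (20 of 80):
  (v20,v25,v21) [+-+] → (-1.73054, -0.6989, 0)–(-1.57528, -0.6989, 0.213733)  len=0.2642
  (v21,v25,v26) [+--] → (-1.57528, -0.6989, 0.213733)–(-1.42651, -0.6989, 0.4185)  len=0.2531
  (v21,v26,v22) [+-+] → (-1.42651, -0.6989, 0.4185)–(-1.21789, -0.6989, 0.3507)  len=0.2194
  (v22,v26,v27) [+--] → (-1.21789, -0.6989, 0.3507)–(-0.934508, -0.6989, 0.2586)  len=0.2980
  (v22,v27,v23) [+-+] → (-0.934508, -0.6989, 0.2586)–(-0.934508, -0.6989, 0.159044)  len=0.0996
  (v23,v27,v28) [+--] → (-0.934508, -0.6989, 0.159044)–(-0.934508, -0.6989, -0.2586)  len=0.4176
  (v23,v28,v24) [+-+] → (-0.934508, -0.6989, -0.2586)–(-1.02921, -0.6989, -0.289379)  len=0.0996
  (v24,v28,v29) [+--] → (-1.02921, -0.6989, -0.289379)–(-1.42651, -0.6989, -0.4185)  len=0.4178
  (v24,v29,v20) [+-+] → (-1.42651, -0.6989, -0.4185)–(-1.55541, -0.6989, -0.24105)  len=0.2193
  (v20,v29,v25) [+--] → (-1.55541, -0.6989, -0.24105)–(-1.73054, -0.6989, 0)  len=0.2979
  (v35,v0,v36) [-+-] → (1.73054, -0.6989, 0)–(1.55541, -0.6989, 0.24105)  len=0.2979
  (v36,v0,v1) [-++] → (1.55541, -0.6989, 0.24105)–(1.42651, -0.6989, 0.4185)  len=0.2193
  (v36,v1,v37) [-+-] → (1.42651, -0.6989, 0.4185)–(1.02921, -0.6989, 0.289379)  len=0.4178
  (v37,v1,v2) [-++] → (1.02921, -0.6989, 0.289379)–(0.934508, -0.6989, 0.2586)  len=0.0996
  (v37,v2,v38) [-+-] → (0.934508, -0.6989, 0.2586)–(0.934508, -0.6989, -0.159044)  len=0.4176
  (v38,v2,v3) [-++] → (0.934508, -0.6989, -0.159044)–(0.934508, -0.6989, -0.2586)  len=0.0996
  (v38,v3,v39) [-+-] → (0.934508, -0.6989, -0.2586)–(1.21789, -0.6989, -0.3507)  len=0.2980
  (v39,v3,v4) [-++] → (1.21789, -0.6989, -0.3507)–(1.42651, -0.6989, -0.4185)  len=0.2194
  (v39,v4,v35) [-+-] → (1.42651, -0.6989, -0.4185)–(1.57528, -0.6989, -0.213733)  len=0.2531
  (v35,v4,v0) [-++] → (1.57528, -0.6989, -0.213733)–(1.73054, -0.6989, 0)  len=0.2642

Chained into 2 loop(s):
  loop 1: 10 segments, perimeter = 2.5864
  loop 2: 10 segments, perimeter = 2.5864
Total perimeter = 5.173
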